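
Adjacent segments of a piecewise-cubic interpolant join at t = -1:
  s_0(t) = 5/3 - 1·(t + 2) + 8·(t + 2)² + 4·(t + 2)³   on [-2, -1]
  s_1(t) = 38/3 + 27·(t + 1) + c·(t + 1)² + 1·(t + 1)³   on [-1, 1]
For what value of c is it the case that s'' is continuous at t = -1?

s_0''(t) = 16 + 24·(t + 2), so s_0''(-1) = 40. On the right, s_1''(-1) = 2c, so c = 20.

20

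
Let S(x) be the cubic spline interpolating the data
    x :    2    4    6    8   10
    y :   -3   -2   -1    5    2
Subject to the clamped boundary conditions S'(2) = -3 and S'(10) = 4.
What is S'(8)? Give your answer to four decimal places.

Write M_i for S''(x_i). With h_i = 2, 2, 2, 2 and divided differences Δ_i = 1/2, 1/2, 3, -3/2, the continuity of S' gives the tridiagonal system
  2·M_0 + 8·M_1 + 2·M_2 = 6(Δ_1 - Δ_0) = 0
  2·M_1 + 8·M_2 + 2·M_3 = 6(Δ_2 - Δ_1) = 15
  2·M_2 + 8·M_3 + 2·M_4 = 6(Δ_3 - Δ_2) = -27
Clamped end conditions give two more equations: 2h_0·M_0 + h_0·M_1 = 6(Δ_0 - S'(2)) = 21 and h_3·M_3 + 2h_3·M_4 = 6(S'(10) - Δ_3) = 33.
Solving: M_0 = 743/112, M_1 = -155/56, M_2 = 71/16, M_3 = -419/56, M_4 = 1343/112.
On [8, 10], S'(x) = b_3 + 2c_3·(x - 8) + 3d_3·(x - 8)² with b_3 = Δ_3 - h_3(2M_3 + M_4)/6 = -57/112, c_3 = M_3/2 = -419/112, d_3 = (M_4 - M_3)/(6h_3) = 727/448. So S'(8) = -57/112.

-0.5089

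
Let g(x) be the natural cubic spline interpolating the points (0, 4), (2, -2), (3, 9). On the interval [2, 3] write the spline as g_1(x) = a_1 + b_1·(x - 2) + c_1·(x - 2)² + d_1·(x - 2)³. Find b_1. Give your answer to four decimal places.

Let m_i = g''(x_i). Step sizes h_i = 2, 1; slopes of the chords Δ_i = (y_(i+1) - y_i)/h_i = -3, 11.
  2·m_0 + 6·m_1 + 1·m_2 = 6(Δ_1 - Δ_0) = 84
Natural end conditions: m_0 = m_2 = 0.
Hence m_0 = 0, m_1 = 14, m_2 = 0.
On [2, 3], with g_1(x) = a_1 + b_1·(x - 2) + c_1·(x - 2)² + d_1·(x - 2)³: c_1 = m_1/2 = 7, d_1 = (m_2 - m_1)/(6h_1) = -7/3, b_1 = Δ_1 - h_1(2m_1 + m_2)/6 = 19/3.

6.3333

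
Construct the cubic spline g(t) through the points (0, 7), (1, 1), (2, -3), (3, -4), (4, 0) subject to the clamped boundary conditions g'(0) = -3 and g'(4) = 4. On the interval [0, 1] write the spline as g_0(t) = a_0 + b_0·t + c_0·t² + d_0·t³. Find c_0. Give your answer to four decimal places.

-5.9286

With σ_i denoting the second derivative at x_i, h_i = 1, 1, 1, 1, and Δ_i = (y_(i+1) − y_i)/h_i = -6, -4, -1, 4:
  1·σ_0 + 4·σ_1 + 1·σ_2 = 6(Δ_1 - Δ_0) = 12
  1·σ_1 + 4·σ_2 + 1·σ_3 = 6(Δ_2 - Δ_1) = 18
  1·σ_2 + 4·σ_3 + 1·σ_4 = 6(Δ_3 - Δ_2) = 30
Clamped end conditions give two more equations: 2h_0·σ_0 + h_0·σ_1 = 6(Δ_0 - g'(0)) = -18 and h_3·σ_3 + 2h_3·σ_4 = 6(g'(4) - Δ_3) = 0.
Solving the tridiagonal system: σ_0 = -83/7, σ_1 = 40/7, σ_2 = 1, σ_3 = 58/7, σ_4 = -29/7.
On [0, 1], with g_0(t) = a_0 + b_0·t + c_0·t² + d_0·t³: c_0 = σ_0/2 = -83/14, d_0 = (σ_1 - σ_0)/(6h_0) = 41/14, b_0 = Δ_0 - h_0(2σ_0 + σ_1)/6 = -3.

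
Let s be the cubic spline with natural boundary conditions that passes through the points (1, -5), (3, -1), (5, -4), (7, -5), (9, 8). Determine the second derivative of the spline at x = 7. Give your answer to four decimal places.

5.2232

Let M_i = s''(x_i). Step sizes h_i = 2, 2, 2, 2; slopes of the chords Δ_i = (y_(i+1) - y_i)/h_i = 2, -3/2, -1/2, 13/2.
  2·M_0 + 8·M_1 + 2·M_2 = 6(Δ_1 - Δ_0) = -21
  2·M_1 + 8·M_2 + 2·M_3 = 6(Δ_2 - Δ_1) = 6
  2·M_2 + 8·M_3 + 2·M_4 = 6(Δ_3 - Δ_2) = 42
Natural end conditions: M_0 = M_4 = 0.
Solving: M_0 = 0, M_1 = -297/112, M_2 = 3/28, M_3 = 585/112, M_4 = 0.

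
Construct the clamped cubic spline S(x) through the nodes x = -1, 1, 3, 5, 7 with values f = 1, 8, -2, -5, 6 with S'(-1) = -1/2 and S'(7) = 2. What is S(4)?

Put m_i = S'' at the i-th knot. Here h = (2, 2, 2, 2) and Δ = (7/2, -5, -3/2, 11/2), so the interior equations h_(i-1)·m_(i-1) + 2(h_(i-1)+h_i)·m_i + h_i·m_(i+1) = 6(Δ_i − Δ_(i-1)) read
  2·m_0 + 8·m_1 + 2·m_2 = 6(Δ_1 - Δ_0) = -51
  2·m_1 + 8·m_2 + 2·m_3 = 6(Δ_2 - Δ_1) = 21
  2·m_2 + 8·m_3 + 2·m_4 = 6(Δ_3 - Δ_2) = 42
Clamped end conditions give two more equations: 2h_0·m_0 + h_0·m_1 = 6(Δ_0 - S'(-1)) = 24 and h_3·m_3 + 2h_3·m_4 = 6(S'(7) - Δ_3) = -21.
Hence m_0 = 11, m_1 = -10, m_2 = 7/2, m_3 = 13/2, m_4 = -17/2.
On [3, 5], S(x) = -2 - 6·(x - 3) + 7/4·(x - 3)² + 1/4·(x - 3)³.
With (x - 3) = 1: S(4) = -6.

-6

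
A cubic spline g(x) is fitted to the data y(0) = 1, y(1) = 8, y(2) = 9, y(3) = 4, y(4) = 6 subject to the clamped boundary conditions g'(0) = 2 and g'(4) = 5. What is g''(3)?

12

Write M_i for g''(x_i). With h_i = 1, 1, 1, 1 and divided differences Δ_i = 7, 1, -5, 2, the continuity of g' gives the tridiagonal system
  1·M_0 + 4·M_1 + 1·M_2 = 6(Δ_1 - Δ_0) = -36
  1·M_1 + 4·M_2 + 1·M_3 = 6(Δ_2 - Δ_1) = -36
  1·M_2 + 4·M_3 + 1·M_4 = 6(Δ_3 - Δ_2) = 42
Clamped end conditions give two more equations: 2h_0·M_0 + h_0·M_1 = 6(Δ_0 - g'(0)) = 30 and h_3·M_3 + 2h_3·M_4 = 6(g'(4) - Δ_3) = 18.
Forward elimination and back-substitution give M_0 = 21, M_1 = -12, M_2 = -9, M_3 = 12, M_4 = 3.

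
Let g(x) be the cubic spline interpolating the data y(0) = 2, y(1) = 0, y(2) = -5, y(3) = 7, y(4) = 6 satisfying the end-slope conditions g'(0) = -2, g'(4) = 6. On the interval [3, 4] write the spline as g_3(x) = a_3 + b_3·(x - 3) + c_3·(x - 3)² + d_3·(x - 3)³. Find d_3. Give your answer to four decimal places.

Let M_i = g''(x_i). Step sizes h_i = 1, 1, 1, 1; slopes of the chords Δ_i = (y_(i+1) - y_i)/h_i = -2, -5, 12, -1.
  1·M_0 + 4·M_1 + 1·M_2 = 6(Δ_1 - Δ_0) = -18
  1·M_1 + 4·M_2 + 1·M_3 = 6(Δ_2 - Δ_1) = 102
  1·M_2 + 4·M_3 + 1·M_4 = 6(Δ_3 - Δ_2) = -78
Clamped end conditions give two more equations: 2h_0·M_0 + h_0·M_1 = 6(Δ_0 - g'(0)) = 0 and h_3·M_3 + 2h_3·M_4 = 6(g'(4) - Δ_3) = 42.
Forward elimination and back-substitution give M_0 = 115/14, M_1 = -115/7, M_2 = 79/2, M_3 = -277/7, M_4 = 571/14.
On [3, 4], with g_3(x) = a_3 + b_3·(x - 3) + c_3·(x - 3)² + d_3·(x - 3)³: c_3 = M_3/2 = -277/14, d_3 = (M_4 - M_3)/(6h_3) = 375/28, b_3 = Δ_3 - h_3(2M_3 + M_4)/6 = 151/28.

13.3929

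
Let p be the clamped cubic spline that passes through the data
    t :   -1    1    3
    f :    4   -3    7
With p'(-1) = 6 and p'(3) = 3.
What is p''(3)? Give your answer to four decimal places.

Put M_i = p'' at the i-th knot. Here h = (2, 2) and Δ = (-7/2, 5), so the interior equations h_(i-1)·M_(i-1) + 2(h_(i-1)+h_i)·M_i + h_i·M_(i+1) = 6(Δ_i − Δ_(i-1)) read
  2·M_0 + 8·M_1 + 2·M_2 = 6(Δ_1 - Δ_0) = 51
Clamped end conditions give two more equations: 2h_0·M_0 + h_0·M_1 = 6(Δ_0 - p'(-1)) = -57 and h_1·M_1 + 2h_1·M_2 = 6(p'(3) - Δ_1) = -12.
Solving the tridiagonal system: M_0 = -171/8, M_1 = 57/4, M_2 = -81/8.

-10.1250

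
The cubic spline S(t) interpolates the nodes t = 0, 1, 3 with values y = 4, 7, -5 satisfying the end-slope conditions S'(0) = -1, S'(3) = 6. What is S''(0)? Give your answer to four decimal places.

With σ_i denoting the second derivative at x_i, h_i = 1, 2, and Δ_i = (y_(i+1) − y_i)/h_i = 3, -6:
  1·σ_0 + 6·σ_1 + 2·σ_2 = 6(Δ_1 - Δ_0) = -54
Clamped end conditions give two more equations: 2h_0·σ_0 + h_0·σ_1 = 6(Δ_0 - S'(0)) = 24 and h_1·σ_1 + 2h_1·σ_2 = 6(S'(3) - Δ_1) = 72.
Solving the tridiagonal system: σ_0 = 70/3, σ_1 = -68/3, σ_2 = 88/3.

23.3333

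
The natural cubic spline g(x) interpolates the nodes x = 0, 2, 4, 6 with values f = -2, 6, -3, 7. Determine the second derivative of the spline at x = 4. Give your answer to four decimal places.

Put m_i = g'' at the i-th knot. Here h = (2, 2, 2) and Δ = (4, -9/2, 5), so the interior equations h_(i-1)·m_(i-1) + 2(h_(i-1)+h_i)·m_i + h_i·m_(i+1) = 6(Δ_i − Δ_(i-1)) read
  2·m_0 + 8·m_1 + 2·m_2 = 6(Δ_1 - Δ_0) = -51
  2·m_1 + 8·m_2 + 2·m_3 = 6(Δ_2 - Δ_1) = 57
Natural end conditions: m_0 = m_3 = 0.
Forward elimination and back-substitution give m_0 = 0, m_1 = -87/10, m_2 = 93/10, m_3 = 0.

9.3000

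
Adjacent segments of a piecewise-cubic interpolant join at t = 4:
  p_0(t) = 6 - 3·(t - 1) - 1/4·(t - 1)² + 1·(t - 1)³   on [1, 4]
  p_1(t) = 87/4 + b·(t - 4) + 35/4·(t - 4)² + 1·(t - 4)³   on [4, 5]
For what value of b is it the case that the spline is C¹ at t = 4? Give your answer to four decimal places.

p_0'(t) = -3 - 1/2·(t - 1) + 3·(t - 1)², so p_0'(4) = 45/2. On the right, p_1'(4) = b, so b = 45/2.

22.5000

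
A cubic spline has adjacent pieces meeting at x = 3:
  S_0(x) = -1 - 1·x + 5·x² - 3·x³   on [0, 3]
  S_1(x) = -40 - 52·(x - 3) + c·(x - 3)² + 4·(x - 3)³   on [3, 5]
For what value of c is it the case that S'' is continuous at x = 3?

-22

S_0''(x) = 10 - 18·x, so S_0''(3) = -44. On the right, S_1''(3) = 2c, so c = -22.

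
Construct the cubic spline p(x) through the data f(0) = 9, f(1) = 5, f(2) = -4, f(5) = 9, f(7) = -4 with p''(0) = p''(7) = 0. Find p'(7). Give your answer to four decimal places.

Write m_i for p''(x_i). With h_i = 1, 1, 3, 2 and divided differences Δ_i = -4, -9, 13/3, -13/2, the continuity of p' gives the tridiagonal system
  1·m_0 + 4·m_1 + 1·m_2 = 6(Δ_1 - Δ_0) = -30
  1·m_1 + 8·m_2 + 3·m_3 = 6(Δ_2 - Δ_1) = 80
  3·m_2 + 10·m_3 + 2·m_4 = 6(Δ_3 - Δ_2) = -65
Natural end conditions: m_0 = m_4 = 0.
Solving the tridiagonal system: m_0 = 0, m_1 = -3125/274, m_2 = 2140/137, m_3 = -3065/274, m_4 = 0.
On [5, 7], p'(x) = b_3 + 2c_3·(x - 5) + 3d_3·(x - 5)² with b_3 = Δ_3 - h_3(2m_3 + m_4)/6 = 787/822, c_3 = m_3/2 = -3065/548, d_3 = (m_4 - m_3)/(6h_3) = 3065/3288. So p'(7) = -4204/411.

-10.2287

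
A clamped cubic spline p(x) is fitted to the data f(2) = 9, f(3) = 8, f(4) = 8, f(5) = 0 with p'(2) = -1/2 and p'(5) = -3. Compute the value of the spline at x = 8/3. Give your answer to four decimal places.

Put M_i = p'' at the i-th knot. Here h = (1, 1, 1) and Δ = (-1, 0, -8), so the interior equations h_(i-1)·M_(i-1) + 2(h_(i-1)+h_i)·M_i + h_i·M_(i+1) = 6(Δ_i − Δ_(i-1)) read
  1·M_0 + 4·M_1 + 1·M_2 = 6(Δ_1 - Δ_0) = 6
  1·M_1 + 4·M_2 + 1·M_3 = 6(Δ_2 - Δ_1) = -48
Clamped end conditions give two more equations: 2h_0·M_0 + h_0·M_1 = 6(Δ_0 - p'(2)) = -3 and h_2·M_2 + 2h_2·M_3 = 6(p'(5) - Δ_2) = 30.
Forward elimination and back-substitution give M_0 = -82/15, M_1 = 119/15, M_2 = -304/15, M_3 = 377/15.
On [2, 3], p(x) = 9 - 1/2·(x - 2) - 41/15·(x - 2)² + 67/30·(x - 2)³.
With (x - 2) = 2/3: p(8/3) = 3286/405.

8.1136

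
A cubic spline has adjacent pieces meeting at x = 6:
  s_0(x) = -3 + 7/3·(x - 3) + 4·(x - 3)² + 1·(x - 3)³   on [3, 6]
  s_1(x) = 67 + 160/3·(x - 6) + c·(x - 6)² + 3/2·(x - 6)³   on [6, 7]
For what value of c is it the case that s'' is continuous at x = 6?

13

s_0''(x) = 8 + 6·(x - 3), so s_0''(6) = 26. On the right, s_1''(6) = 2c, so c = 13.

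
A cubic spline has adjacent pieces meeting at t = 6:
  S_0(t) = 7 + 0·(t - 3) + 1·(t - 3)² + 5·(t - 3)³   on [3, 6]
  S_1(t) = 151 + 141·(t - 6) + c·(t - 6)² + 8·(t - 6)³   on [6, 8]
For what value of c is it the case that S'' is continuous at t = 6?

S_0''(t) = 2 + 30·(t - 3), so S_0''(6) = 92. On the right, S_1''(6) = 2c, so c = 46.

46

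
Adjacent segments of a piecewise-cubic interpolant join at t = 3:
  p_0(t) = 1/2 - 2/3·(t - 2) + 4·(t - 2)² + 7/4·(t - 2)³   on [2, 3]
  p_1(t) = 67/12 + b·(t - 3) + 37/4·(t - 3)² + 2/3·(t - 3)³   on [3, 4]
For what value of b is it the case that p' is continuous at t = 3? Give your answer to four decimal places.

12.5833

p_0'(t) = -2/3 + 8·(t - 2) + 21/4·(t - 2)², so p_0'(3) = 151/12. On the right, p_1'(3) = b, so b = 151/12.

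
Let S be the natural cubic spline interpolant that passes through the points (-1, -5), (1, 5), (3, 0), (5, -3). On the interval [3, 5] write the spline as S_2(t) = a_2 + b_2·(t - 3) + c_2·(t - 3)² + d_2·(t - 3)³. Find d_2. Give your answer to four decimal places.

Put M_i = S'' at the i-th knot. Here h = (2, 2, 2) and Δ = (5, -5/2, -3/2), so the interior equations h_(i-1)·M_(i-1) + 2(h_(i-1)+h_i)·M_i + h_i·M_(i+1) = 6(Δ_i − Δ_(i-1)) read
  2·M_0 + 8·M_1 + 2·M_2 = 6(Δ_1 - Δ_0) = -45
  2·M_1 + 8·M_2 + 2·M_3 = 6(Δ_2 - Δ_1) = 6
Natural end conditions: M_0 = M_3 = 0.
Forward elimination and back-substitution give M_0 = 0, M_1 = -31/5, M_2 = 23/10, M_3 = 0.
On [3, 5], with S_2(t) = a_2 + b_2·(t - 3) + c_2·(t - 3)² + d_2·(t - 3)³: c_2 = M_2/2 = 23/20, d_2 = (M_3 - M_2)/(6h_2) = -23/120, b_2 = Δ_2 - h_2(2M_2 + M_3)/6 = -91/30.

-0.1917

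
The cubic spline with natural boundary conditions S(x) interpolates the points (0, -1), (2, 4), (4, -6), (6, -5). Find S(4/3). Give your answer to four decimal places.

4.0864

Let σ_i = S''(x_i). Step sizes h_i = 2, 2, 2; slopes of the chords Δ_i = (y_(i+1) - y_i)/h_i = 5/2, -5, 1/2.
  2·σ_0 + 8·σ_1 + 2·σ_2 = 6(Δ_1 - Δ_0) = -45
  2·σ_1 + 8·σ_2 + 2·σ_3 = 6(Δ_2 - Δ_1) = 33
Natural end conditions: σ_0 = σ_3 = 0.
Hence σ_0 = 0, σ_1 = -71/10, σ_2 = 59/10, σ_3 = 0.
On [0, 2], S(x) = -1 + 73/15·x + 0·x² - 71/120·x³.
With x = 4/3: S(4/3) = 331/81.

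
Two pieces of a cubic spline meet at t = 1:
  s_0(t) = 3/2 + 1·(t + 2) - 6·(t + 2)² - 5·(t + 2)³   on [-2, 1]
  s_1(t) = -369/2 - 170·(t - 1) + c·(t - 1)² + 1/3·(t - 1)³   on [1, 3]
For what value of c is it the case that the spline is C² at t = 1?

s_0''(t) = -12 - 30·(t + 2), so s_0''(1) = -102. On the right, s_1''(1) = 2c, so c = -51.

-51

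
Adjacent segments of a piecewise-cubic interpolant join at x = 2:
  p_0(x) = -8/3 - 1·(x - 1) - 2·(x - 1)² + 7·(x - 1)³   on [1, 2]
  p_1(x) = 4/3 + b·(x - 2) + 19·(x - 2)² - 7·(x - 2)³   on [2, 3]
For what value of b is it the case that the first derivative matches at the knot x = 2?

p_0'(x) = -1 - 4·(x - 1) + 21·(x - 1)², so p_0'(2) = 16. On the right, p_1'(2) = b, so b = 16.

16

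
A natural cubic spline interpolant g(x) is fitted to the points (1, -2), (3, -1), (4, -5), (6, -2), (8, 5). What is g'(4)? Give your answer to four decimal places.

-2.7734

Let M_i = g''(x_i). Step sizes h_i = 2, 1, 2, 2; slopes of the chords Δ_i = (y_(i+1) - y_i)/h_i = 1/2, -4, 3/2, 7/2.
  2·M_0 + 6·M_1 + 1·M_2 = 6(Δ_1 - Δ_0) = -27
  1·M_1 + 6·M_2 + 2·M_3 = 6(Δ_2 - Δ_1) = 33
  2·M_2 + 8·M_3 + 2·M_4 = 6(Δ_3 - Δ_2) = 12
Natural end conditions: M_0 = M_4 = 0.
Hence M_0 = 0, M_1 = -357/64, M_2 = 207/32, M_3 = -15/128, M_4 = 0.
On [4, 6], g'(x) = b_2 + 2c_2·(x - 4) + 3d_2·(x - 4)² with b_2 = Δ_2 - h_2(2M_2 + M_3)/6 = -355/128, c_2 = M_2/2 = 207/64, d_2 = (M_3 - M_2)/(6h_2) = -281/512. So g'(4) = -355/128.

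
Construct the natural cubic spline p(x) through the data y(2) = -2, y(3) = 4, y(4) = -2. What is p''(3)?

Put M_i = p'' at the i-th knot. Here h = (1, 1) and Δ = (6, -6), so the interior equations h_(i-1)·M_(i-1) + 2(h_(i-1)+h_i)·M_i + h_i·M_(i+1) = 6(Δ_i − Δ_(i-1)) read
  1·M_0 + 4·M_1 + 1·M_2 = 6(Δ_1 - Δ_0) = -72
Natural end conditions: M_0 = M_2 = 0.
Solving: M_0 = 0, M_1 = -18, M_2 = 0.

-18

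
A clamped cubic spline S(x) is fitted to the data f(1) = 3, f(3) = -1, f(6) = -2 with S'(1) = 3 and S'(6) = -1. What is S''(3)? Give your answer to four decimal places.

3.6000

Let M_i = S''(x_i). Step sizes h_i = 2, 3; slopes of the chords Δ_i = (y_(i+1) - y_i)/h_i = -2, -1/3.
  2·M_0 + 10·M_1 + 3·M_2 = 6(Δ_1 - Δ_0) = 10
Clamped end conditions give two more equations: 2h_0·M_0 + h_0·M_1 = 6(Δ_0 - S'(1)) = -30 and h_1·M_1 + 2h_1·M_2 = 6(S'(6) - Δ_1) = -4.
Solving: M_0 = -93/10, M_1 = 18/5, M_2 = -37/15.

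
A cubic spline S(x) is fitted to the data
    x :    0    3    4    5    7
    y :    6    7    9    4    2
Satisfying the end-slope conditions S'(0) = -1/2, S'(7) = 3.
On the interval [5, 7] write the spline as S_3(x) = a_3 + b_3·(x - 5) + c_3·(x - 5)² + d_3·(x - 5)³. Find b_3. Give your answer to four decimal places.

With σ_i denoting the second derivative at x_i, h_i = 3, 1, 1, 2, and Δ_i = (y_(i+1) − y_i)/h_i = 1/3, 2, -5, -1:
  3·σ_0 + 8·σ_1 + 1·σ_2 = 6(Δ_1 - Δ_0) = 10
  1·σ_1 + 4·σ_2 + 1·σ_3 = 6(Δ_2 - Δ_1) = -42
  1·σ_2 + 6·σ_3 + 2·σ_4 = 6(Δ_3 - Δ_2) = 24
Clamped end conditions give two more equations: 2h_0·σ_0 + h_0·σ_1 = 6(Δ_0 - S'(0)) = 5 and h_3·σ_3 + 2h_3·σ_4 = 6(S'(7) - Δ_3) = 24.
Solving the tridiagonal system: σ_0 = -167/237, σ_1 = 243/79, σ_2 = -987/79, σ_3 = 387/79, σ_4 = 561/158.
On [5, 7], with S_3(x) = a_3 + b_3·(x - 5) + c_3·(x - 5)² + d_3·(x - 5)³: c_3 = σ_3/2 = 387/158, d_3 = (σ_4 - σ_3)/(6h_3) = -71/632, b_3 = Δ_3 - h_3(2σ_3 + σ_4)/6 = -861/158.

-5.4494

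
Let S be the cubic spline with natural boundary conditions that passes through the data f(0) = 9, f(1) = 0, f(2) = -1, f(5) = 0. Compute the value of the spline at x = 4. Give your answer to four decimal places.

-0.1039

With M_i denoting the second derivative at x_i, h_i = 1, 1, 3, and Δ_i = (y_(i+1) − y_i)/h_i = -9, -1, 1/3:
  1·M_0 + 4·M_1 + 1·M_2 = 6(Δ_1 - Δ_0) = 48
  1·M_1 + 8·M_2 + 3·M_3 = 6(Δ_2 - Δ_1) = 8
Natural end conditions: M_0 = M_3 = 0.
Forward elimination and back-substitution give M_0 = 0, M_1 = 376/31, M_2 = -16/31, M_3 = 0.
On [2, 5], S(x) = -1 + 79/93·(x - 2) - 8/31·(x - 2)² + 8/279·(x - 2)³.
With (x - 2) = 2: S(4) = -29/279.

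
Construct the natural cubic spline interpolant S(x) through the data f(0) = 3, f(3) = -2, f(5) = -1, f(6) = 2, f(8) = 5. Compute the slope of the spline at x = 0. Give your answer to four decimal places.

-2.0608

Let σ_i = S''(x_i). Step sizes h_i = 3, 2, 1, 2; slopes of the chords Δ_i = (y_(i+1) - y_i)/h_i = -5/3, 1/2, 3, 3/2.
  3·σ_0 + 10·σ_1 + 2·σ_2 = 6(Δ_1 - Δ_0) = 13
  2·σ_1 + 6·σ_2 + 1·σ_3 = 6(Δ_2 - Δ_1) = 15
  1·σ_2 + 6·σ_3 + 2·σ_4 = 6(Δ_3 - Δ_2) = -9
Natural end conditions: σ_0 = σ_4 = 0.
Forward elimination and back-substitution give σ_0 = 0, σ_1 = 257/326, σ_2 = 417/163, σ_3 = -314/163, σ_4 = 0.
On [0, 3], S'(x) = b_0 + 2c_0·x + 3d_0·x² with b_0 = Δ_0 - h_0(2σ_0 + σ_1)/6 = -4031/1956, c_0 = σ_0/2 = 0, d_0 = (σ_1 - σ_0)/(6h_0) = 257/5868. So S'(0) = -4031/1956.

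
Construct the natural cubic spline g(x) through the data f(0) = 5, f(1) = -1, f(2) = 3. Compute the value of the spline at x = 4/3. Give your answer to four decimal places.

-0.5926

Let m_i = g''(x_i). Step sizes h_i = 1, 1; slopes of the chords Δ_i = (y_(i+1) - y_i)/h_i = -6, 4.
  1·m_0 + 4·m_1 + 1·m_2 = 6(Δ_1 - Δ_0) = 60
Natural end conditions: m_0 = m_2 = 0.
Forward elimination and back-substitution give m_0 = 0, m_1 = 15, m_2 = 0.
On [1, 2], g(x) = -1 - 1·(x - 1) + 15/2·(x - 1)² - 5/2·(x - 1)³.
With (x - 1) = 1/3: g(4/3) = -16/27.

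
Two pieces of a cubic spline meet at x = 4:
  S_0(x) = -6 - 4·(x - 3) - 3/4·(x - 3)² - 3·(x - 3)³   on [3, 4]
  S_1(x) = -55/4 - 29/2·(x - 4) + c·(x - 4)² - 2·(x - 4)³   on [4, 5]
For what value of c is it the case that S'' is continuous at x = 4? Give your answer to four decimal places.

-9.7500

S_0''(x) = -3/2 - 18·(x - 3), so S_0''(4) = -39/2. On the right, S_1''(4) = 2c, so c = -39/4.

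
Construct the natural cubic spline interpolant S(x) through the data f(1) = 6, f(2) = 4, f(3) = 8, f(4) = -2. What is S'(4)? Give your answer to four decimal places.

Put m_i = S'' at the i-th knot. Here h = (1, 1, 1) and Δ = (-2, 4, -10), so the interior equations h_(i-1)·m_(i-1) + 2(h_(i-1)+h_i)·m_i + h_i·m_(i+1) = 6(Δ_i − Δ_(i-1)) read
  1·m_0 + 4·m_1 + 1·m_2 = 6(Δ_1 - Δ_0) = 36
  1·m_1 + 4·m_2 + 1·m_3 = 6(Δ_2 - Δ_1) = -84
Natural end conditions: m_0 = m_3 = 0.
Solving: m_0 = 0, m_1 = 76/5, m_2 = -124/5, m_3 = 0.
On [3, 4], S'(x) = b_2 + 2c_2·(x - 3) + 3d_2·(x - 3)² with b_2 = Δ_2 - h_2(2m_2 + m_3)/6 = -26/15, c_2 = m_2/2 = -62/5, d_2 = (m_3 - m_2)/(6h_2) = 62/15. So S'(4) = -212/15.

-14.1333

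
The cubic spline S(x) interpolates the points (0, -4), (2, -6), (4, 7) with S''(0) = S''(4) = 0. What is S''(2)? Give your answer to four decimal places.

5.6250

Put M_i = S'' at the i-th knot. Here h = (2, 2) and Δ = (-1, 13/2), so the interior equations h_(i-1)·M_(i-1) + 2(h_(i-1)+h_i)·M_i + h_i·M_(i+1) = 6(Δ_i − Δ_(i-1)) read
  2·M_0 + 8·M_1 + 2·M_2 = 6(Δ_1 - Δ_0) = 45
Natural end conditions: M_0 = M_2 = 0.
Forward elimination and back-substitution give M_0 = 0, M_1 = 45/8, M_2 = 0.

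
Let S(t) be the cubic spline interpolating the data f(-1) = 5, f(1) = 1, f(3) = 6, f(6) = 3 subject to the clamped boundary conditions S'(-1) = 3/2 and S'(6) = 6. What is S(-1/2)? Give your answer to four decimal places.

4.8083

Let σ_i = S''(x_i). Step sizes h_i = 2, 2, 3; slopes of the chords Δ_i = (y_(i+1) - y_i)/h_i = -2, 5/2, -1.
  2·σ_0 + 8·σ_1 + 2·σ_2 = 6(Δ_1 - Δ_0) = 27
  2·σ_1 + 10·σ_2 + 3·σ_3 = 6(Δ_2 - Δ_1) = -21
Clamped end conditions give two more equations: 2h_0·σ_0 + h_0·σ_1 = 6(Δ_0 - S'(-1)) = -21 and h_2·σ_2 + 2h_2·σ_3 = 6(S'(6) - Δ_2) = 42.
Solving the tridiagonal system: σ_0 = -657/74, σ_1 = 537/74, σ_2 = -246/37, σ_3 = 382/37.
On [-1, 1], S(t) = 5 + 3/2·(t + 1) - 657/148·(t + 1)² + 199/148·(t + 1)³.
With (t + 1) = 1/2: S(-1/2) = 5693/1184.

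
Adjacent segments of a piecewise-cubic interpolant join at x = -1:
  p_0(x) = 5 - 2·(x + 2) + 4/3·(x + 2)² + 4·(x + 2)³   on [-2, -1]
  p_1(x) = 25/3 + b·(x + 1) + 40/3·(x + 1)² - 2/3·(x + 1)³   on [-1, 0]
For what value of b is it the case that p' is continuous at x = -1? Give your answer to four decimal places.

p_0'(x) = -2 + 8/3·(x + 2) + 12·(x + 2)², so p_0'(-1) = 38/3. On the right, p_1'(-1) = b, so b = 38/3.

12.6667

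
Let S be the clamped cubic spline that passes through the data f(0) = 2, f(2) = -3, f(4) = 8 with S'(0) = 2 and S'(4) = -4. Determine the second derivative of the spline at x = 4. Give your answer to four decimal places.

-21.7500

With m_i denoting the second derivative at x_i, h_i = 2, 2, and Δ_i = (y_(i+1) − y_i)/h_i = -5/2, 11/2:
  2·m_0 + 8·m_1 + 2·m_2 = 6(Δ_1 - Δ_0) = 48
Clamped end conditions give two more equations: 2h_0·m_0 + h_0·m_1 = 6(Δ_0 - S'(0)) = -27 and h_1·m_1 + 2h_1·m_2 = 6(S'(4) - Δ_1) = -57.
Solving: m_0 = -57/4, m_1 = 15, m_2 = -87/4.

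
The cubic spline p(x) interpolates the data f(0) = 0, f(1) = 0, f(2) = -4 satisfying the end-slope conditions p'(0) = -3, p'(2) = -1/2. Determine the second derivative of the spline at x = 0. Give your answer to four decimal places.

16.2500

Write M_i for p''(x_i). With h_i = 1, 1 and divided differences Δ_i = 0, -4, the continuity of p' gives the tridiagonal system
  1·M_0 + 4·M_1 + 1·M_2 = 6(Δ_1 - Δ_0) = -24
Clamped end conditions give two more equations: 2h_0·M_0 + h_0·M_1 = 6(Δ_0 - p'(0)) = 18 and h_1·M_1 + 2h_1·M_2 = 6(p'(2) - Δ_1) = 21.
Solving: M_0 = 65/4, M_1 = -29/2, M_2 = 71/4.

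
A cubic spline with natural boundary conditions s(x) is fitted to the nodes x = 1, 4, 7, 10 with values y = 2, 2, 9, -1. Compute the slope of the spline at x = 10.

-5

With M_i denoting the second derivative at x_i, h_i = 3, 3, 3, and Δ_i = (y_(i+1) − y_i)/h_i = 0, 7/3, -10/3:
  3·M_0 + 12·M_1 + 3·M_2 = 6(Δ_1 - Δ_0) = 14
  3·M_1 + 12·M_2 + 3·M_3 = 6(Δ_2 - Δ_1) = -34
Natural end conditions: M_0 = M_3 = 0.
Hence M_0 = 0, M_1 = 2, M_2 = -10/3, M_3 = 0.
On [7, 10], s'(x) = b_2 + 2c_2·(x - 7) + 3d_2·(x - 7)² with b_2 = Δ_2 - h_2(2M_2 + M_3)/6 = 0, c_2 = M_2/2 = -5/3, d_2 = (M_3 - M_2)/(6h_2) = 5/27. So s'(10) = -5.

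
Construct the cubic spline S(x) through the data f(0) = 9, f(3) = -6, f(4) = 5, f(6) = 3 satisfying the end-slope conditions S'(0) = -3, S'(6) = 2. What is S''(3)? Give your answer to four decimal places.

18.7619

Let σ_i = S''(x_i). Step sizes h_i = 3, 1, 2; slopes of the chords Δ_i = (y_(i+1) - y_i)/h_i = -5, 11, -1.
  3·σ_0 + 8·σ_1 + 1·σ_2 = 6(Δ_1 - Δ_0) = 96
  1·σ_1 + 6·σ_2 + 2·σ_3 = 6(Δ_2 - Δ_1) = -72
Clamped end conditions give two more equations: 2h_0·σ_0 + h_0·σ_1 = 6(Δ_0 - S'(0)) = -12 and h_2·σ_2 + 2h_2·σ_3 = 6(S'(6) - Δ_2) = 18.
Hence σ_0 = -239/21, σ_1 = 394/21, σ_2 = -419/21, σ_3 = 304/21.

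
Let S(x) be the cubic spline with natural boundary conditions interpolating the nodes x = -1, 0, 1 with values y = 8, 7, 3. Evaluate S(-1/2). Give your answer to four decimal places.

With σ_i denoting the second derivative at x_i, h_i = 1, 1, and Δ_i = (y_(i+1) − y_i)/h_i = -1, -4:
  1·σ_0 + 4·σ_1 + 1·σ_2 = 6(Δ_1 - Δ_0) = -18
Natural end conditions: σ_0 = σ_2 = 0.
Forward elimination and back-substitution give σ_0 = 0, σ_1 = -9/2, σ_2 = 0.
On [-1, 0], S(x) = 8 - 1/4·(x + 1) + 0·(x + 1)² - 3/4·(x + 1)³.
With (x + 1) = 1/2: S(-1/2) = 249/32.

7.7813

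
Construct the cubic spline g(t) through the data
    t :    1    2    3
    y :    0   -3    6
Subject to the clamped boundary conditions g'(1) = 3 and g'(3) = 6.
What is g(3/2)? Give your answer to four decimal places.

-1.4063

With M_i denoting the second derivative at x_i, h_i = 1, 1, and Δ_i = (y_(i+1) − y_i)/h_i = -3, 9:
  1·M_0 + 4·M_1 + 1·M_2 = 6(Δ_1 - Δ_0) = 72
Clamped end conditions give two more equations: 2h_0·M_0 + h_0·M_1 = 6(Δ_0 - g'(1)) = -36 and h_1·M_1 + 2h_1·M_2 = 6(g'(3) - Δ_1) = -18.
Solving the tridiagonal system: M_0 = -69/2, M_1 = 33, M_2 = -51/2.
On [1, 2], g(t) = 0 + 3·(t - 1) - 69/4·(t - 1)² + 45/4·(t - 1)³.
With (t - 1) = 1/2: g(3/2) = -45/32.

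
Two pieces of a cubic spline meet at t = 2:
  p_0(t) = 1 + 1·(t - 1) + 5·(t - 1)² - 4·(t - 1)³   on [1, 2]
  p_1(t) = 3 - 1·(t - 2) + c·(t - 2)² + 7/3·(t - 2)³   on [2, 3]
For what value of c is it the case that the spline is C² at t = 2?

p_0''(t) = 10 - 24·(t - 1), so p_0''(2) = -14. On the right, p_1''(2) = 2c, so c = -7.

-7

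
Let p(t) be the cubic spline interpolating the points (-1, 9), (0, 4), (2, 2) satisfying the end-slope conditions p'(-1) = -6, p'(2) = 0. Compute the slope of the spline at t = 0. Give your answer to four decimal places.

Write m_i for p''(x_i). With h_i = 1, 2 and divided differences Δ_i = -5, -1, the continuity of p' gives the tridiagonal system
  1·m_0 + 6·m_1 + 2·m_2 = 6(Δ_1 - Δ_0) = 24
Clamped end conditions give two more equations: 2h_0·m_0 + h_0·m_1 = 6(Δ_0 - p'(-1)) = 6 and h_1·m_1 + 2h_1·m_2 = 6(p'(2) - Δ_1) = 6.
Hence m_0 = 1, m_1 = 4, m_2 = -1/2.
On [0, 2], p'(t) = b_1 + 2c_1·t + 3d_1·t² with b_1 = Δ_1 - h_1(2m_1 + m_2)/6 = -7/2, c_1 = m_1/2 = 2, d_1 = (m_2 - m_1)/(6h_1) = -3/8. So p'(0) = -7/2.

-3.5000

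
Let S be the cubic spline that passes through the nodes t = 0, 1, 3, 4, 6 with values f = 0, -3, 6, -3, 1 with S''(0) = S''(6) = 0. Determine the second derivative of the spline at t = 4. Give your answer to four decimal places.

Write σ_i for S''(x_i). With h_i = 1, 2, 1, 2 and divided differences Δ_i = -3, 9/2, -9, 2, the continuity of S' gives the tridiagonal system
  1·σ_0 + 6·σ_1 + 2·σ_2 = 6(Δ_1 - Δ_0) = 45
  2·σ_1 + 6·σ_2 + 1·σ_3 = 6(Δ_2 - Δ_1) = -81
  1·σ_2 + 6·σ_3 + 2·σ_4 = 6(Δ_3 - Δ_2) = 66
Natural end conditions: σ_0 = σ_4 = 0.
Solving the tridiagonal system: σ_0 = 0, σ_1 = 893/62, σ_2 = -642/31, σ_3 = 448/31, σ_4 = 0.

14.4516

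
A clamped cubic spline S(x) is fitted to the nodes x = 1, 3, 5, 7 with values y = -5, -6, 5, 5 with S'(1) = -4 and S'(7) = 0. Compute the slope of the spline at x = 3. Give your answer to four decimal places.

3.9667

Write M_i for S''(x_i). With h_i = 2, 2, 2 and divided differences Δ_i = -1/2, 11/2, 0, the continuity of S' gives the tridiagonal system
  2·M_0 + 8·M_1 + 2·M_2 = 6(Δ_1 - Δ_0) = 36
  2·M_1 + 8·M_2 + 2·M_3 = 6(Δ_2 - Δ_1) = -33
Clamped end conditions give two more equations: 2h_0·M_0 + h_0·M_1 = 6(Δ_0 - S'(1)) = 21 and h_2·M_2 + 2h_2·M_3 = 6(S'(7) - Δ_2) = 0.
Forward elimination and back-substitution give M_0 = 38/15, M_1 = 163/30, M_2 = -94/15, M_3 = 47/15.
On [3, 5], S'(x) = b_1 + 2c_1·(x - 3) + 3d_1·(x - 3)² with b_1 = Δ_1 - h_1(2M_1 + M_2)/6 = 119/30, c_1 = M_1/2 = 163/60, d_1 = (M_2 - M_1)/(6h_1) = -39/40. So S'(3) = 119/30.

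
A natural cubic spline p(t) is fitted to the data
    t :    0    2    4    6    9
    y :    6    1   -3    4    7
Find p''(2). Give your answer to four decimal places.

-0.8662

Let M_i = p''(x_i). Step sizes h_i = 2, 2, 2, 3; slopes of the chords Δ_i = (y_(i+1) - y_i)/h_i = -5/2, -2, 7/2, 1.
  2·M_0 + 8·M_1 + 2·M_2 = 6(Δ_1 - Δ_0) = 3
  2·M_1 + 8·M_2 + 2·M_3 = 6(Δ_2 - Δ_1) = 33
  2·M_2 + 10·M_3 + 3·M_4 = 6(Δ_3 - Δ_2) = -15
Natural end conditions: M_0 = M_4 = 0.
Forward elimination and back-substitution give M_0 = 0, M_1 = -123/142, M_2 = 705/142, M_3 = -177/71, M_4 = 0.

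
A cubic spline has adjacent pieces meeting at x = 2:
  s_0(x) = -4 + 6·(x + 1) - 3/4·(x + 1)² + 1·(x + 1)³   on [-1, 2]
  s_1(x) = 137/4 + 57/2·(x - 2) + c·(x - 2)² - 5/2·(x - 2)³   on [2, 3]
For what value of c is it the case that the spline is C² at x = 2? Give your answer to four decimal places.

8.2500

s_0''(x) = -3/2 + 6·(x + 1), so s_0''(2) = 33/2. On the right, s_1''(2) = 2c, so c = 33/4.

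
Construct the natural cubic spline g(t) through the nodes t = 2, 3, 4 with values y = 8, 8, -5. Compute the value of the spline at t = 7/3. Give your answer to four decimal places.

Write σ_i for g''(x_i). With h_i = 1, 1 and divided differences Δ_i = 0, -13, the continuity of g' gives the tridiagonal system
  1·σ_0 + 4·σ_1 + 1·σ_2 = 6(Δ_1 - Δ_0) = -78
Natural end conditions: σ_0 = σ_2 = 0.
Solving: σ_0 = 0, σ_1 = -39/2, σ_2 = 0.
On [2, 3], g(t) = 8 + 13/4·(t - 2) + 0·(t - 2)² - 13/4·(t - 2)³.
With (t - 2) = 1/3: g(7/3) = 242/27.

8.9630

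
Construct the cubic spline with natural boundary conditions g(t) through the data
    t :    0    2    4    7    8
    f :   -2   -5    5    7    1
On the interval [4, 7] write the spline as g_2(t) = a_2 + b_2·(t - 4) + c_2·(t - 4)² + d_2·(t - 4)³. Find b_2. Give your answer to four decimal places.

Write M_i for g''(x_i). With h_i = 2, 2, 3, 1 and divided differences Δ_i = -3/2, 5, 2/3, -6, the continuity of g' gives the tridiagonal system
  2·M_0 + 8·M_1 + 2·M_2 = 6(Δ_1 - Δ_0) = 39
  2·M_1 + 10·M_2 + 3·M_3 = 6(Δ_2 - Δ_1) = -26
  3·M_2 + 8·M_3 + 1·M_4 = 6(Δ_3 - Δ_2) = -40
Natural end conditions: M_0 = M_4 = 0.
Solving the tridiagonal system: M_0 = 0, M_1 = 2945/536, M_2 = -166/67, M_3 = -1091/268, M_4 = 0.
On [4, 7], with g_2(t) = a_2 + b_2·(t - 4) + c_2·(t - 4)² + d_2·(t - 4)³: c_2 = M_2/2 = -83/67, d_2 = (M_3 - M_2)/(6h_2) = -427/4824, b_2 = Δ_2 - h_2(2M_2 + M_3)/6 = 8329/1608.

5.1797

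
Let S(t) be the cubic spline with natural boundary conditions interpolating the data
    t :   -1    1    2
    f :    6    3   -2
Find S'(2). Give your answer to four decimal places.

With σ_i denoting the second derivative at x_i, h_i = 2, 1, and Δ_i = (y_(i+1) − y_i)/h_i = -3/2, -5:
  2·σ_0 + 6·σ_1 + 1·σ_2 = 6(Δ_1 - Δ_0) = -21
Natural end conditions: σ_0 = σ_2 = 0.
Hence σ_0 = 0, σ_1 = -7/2, σ_2 = 0.
On [1, 2], S'(t) = b_1 + 2c_1·(t - 1) + 3d_1·(t - 1)² with b_1 = Δ_1 - h_1(2σ_1 + σ_2)/6 = -23/6, c_1 = σ_1/2 = -7/4, d_1 = (σ_2 - σ_1)/(6h_1) = 7/12. So S'(2) = -67/12.

-5.5833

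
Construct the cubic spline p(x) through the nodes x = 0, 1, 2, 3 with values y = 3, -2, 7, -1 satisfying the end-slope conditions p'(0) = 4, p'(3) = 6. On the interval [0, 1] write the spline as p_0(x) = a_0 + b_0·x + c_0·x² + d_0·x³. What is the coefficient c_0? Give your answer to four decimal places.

Write m_i for p''(x_i). With h_i = 1, 1, 1 and divided differences Δ_i = -5, 9, -8, the continuity of p' gives the tridiagonal system
  1·m_0 + 4·m_1 + 1·m_2 = 6(Δ_1 - Δ_0) = 84
  1·m_1 + 4·m_2 + 1·m_3 = 6(Δ_2 - Δ_1) = -102
Clamped end conditions give two more equations: 2h_0·m_0 + h_0·m_1 = 6(Δ_0 - p'(0)) = -54 and h_2·m_2 + 2h_2·m_3 = 6(p'(3) - Δ_2) = 84.
Hence m_0 = -152/3, m_1 = 142/3, m_2 = -164/3, m_3 = 208/3.
On [0, 1], with p_0(x) = a_0 + b_0·x + c_0·x² + d_0·x³: c_0 = m_0/2 = -76/3, d_0 = (m_1 - m_0)/(6h_0) = 49/3, b_0 = Δ_0 - h_0(2m_0 + m_1)/6 = 4.

-25.3333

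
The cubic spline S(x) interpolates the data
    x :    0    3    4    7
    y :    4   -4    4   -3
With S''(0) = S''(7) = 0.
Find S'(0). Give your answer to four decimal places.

Let m_i = S''(x_i). Step sizes h_i = 3, 1, 3; slopes of the chords Δ_i = (y_(i+1) - y_i)/h_i = -8/3, 8, -7/3.
  3·m_0 + 8·m_1 + 1·m_2 = 6(Δ_1 - Δ_0) = 64
  1·m_1 + 8·m_2 + 3·m_3 = 6(Δ_2 - Δ_1) = -62
Natural end conditions: m_0 = m_3 = 0.
Forward elimination and back-substitution give m_0 = 0, m_1 = 82/9, m_2 = -80/9, m_3 = 0.
On [0, 3], S'(x) = b_0 + 2c_0·x + 3d_0·x² with b_0 = Δ_0 - h_0(2m_0 + m_1)/6 = -65/9, c_0 = m_0/2 = 0, d_0 = (m_1 - m_0)/(6h_0) = 41/81. So S'(0) = -65/9.

-7.2222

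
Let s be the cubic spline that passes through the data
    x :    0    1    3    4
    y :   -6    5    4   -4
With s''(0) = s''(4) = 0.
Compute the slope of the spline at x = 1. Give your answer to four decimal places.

7.6250

With M_i denoting the second derivative at x_i, h_i = 1, 2, 1, and Δ_i = (y_(i+1) − y_i)/h_i = 11, -1/2, -8:
  1·M_0 + 6·M_1 + 2·M_2 = 6(Δ_1 - Δ_0) = -69
  2·M_1 + 6·M_2 + 1·M_3 = 6(Δ_2 - Δ_1) = -45
Natural end conditions: M_0 = M_3 = 0.
Hence M_0 = 0, M_1 = -81/8, M_2 = -33/8, M_3 = 0.
On [1, 3], s'(x) = b_1 + 2c_1·(x - 1) + 3d_1·(x - 1)² with b_1 = Δ_1 - h_1(2M_1 + M_2)/6 = 61/8, c_1 = M_1/2 = -81/16, d_1 = (M_2 - M_1)/(6h_1) = 1/2. So s'(1) = 61/8.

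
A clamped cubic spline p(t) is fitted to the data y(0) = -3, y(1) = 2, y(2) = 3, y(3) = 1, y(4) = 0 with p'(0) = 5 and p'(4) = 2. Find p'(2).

With M_i denoting the second derivative at x_i, h_i = 1, 1, 1, 1, and Δ_i = (y_(i+1) − y_i)/h_i = 5, 1, -2, -1:
  1·M_0 + 4·M_1 + 1·M_2 = 6(Δ_1 - Δ_0) = -24
  1·M_1 + 4·M_2 + 1·M_3 = 6(Δ_2 - Δ_1) = -18
  1·M_2 + 4·M_3 + 1·M_4 = 6(Δ_3 - Δ_2) = 6
Clamped end conditions give two more equations: 2h_0·M_0 + h_0·M_1 = 6(Δ_0 - p'(0)) = 0 and h_3·M_3 + 2h_3·M_4 = 6(p'(4) - Δ_3) = 18.
Solving: M_0 = 3, M_1 = -6, M_2 = -3, M_3 = 0, M_4 = 9.
On [2, 3], p'(t) = b_2 + 2c_2·(t - 2) + 3d_2·(t - 2)² with b_2 = Δ_2 - h_2(2M_2 + M_3)/6 = -1, c_2 = M_2/2 = -3/2, d_2 = (M_3 - M_2)/(6h_2) = 1/2. So p'(2) = -1.

-1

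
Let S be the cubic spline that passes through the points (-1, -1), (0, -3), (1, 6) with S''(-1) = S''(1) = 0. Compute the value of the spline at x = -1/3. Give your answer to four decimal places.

Write σ_i for S''(x_i). With h_i = 1, 1 and divided differences Δ_i = -2, 9, the continuity of S' gives the tridiagonal system
  1·σ_0 + 4·σ_1 + 1·σ_2 = 6(Δ_1 - Δ_0) = 66
Natural end conditions: σ_0 = σ_2 = 0.
Solving: σ_0 = 0, σ_1 = 33/2, σ_2 = 0.
On [-1, 0], S(x) = -1 - 19/4·(x + 1) + 0·(x + 1)² + 11/4·(x + 1)³.
With (x + 1) = 2/3: S(-1/3) = -181/54.

-3.3519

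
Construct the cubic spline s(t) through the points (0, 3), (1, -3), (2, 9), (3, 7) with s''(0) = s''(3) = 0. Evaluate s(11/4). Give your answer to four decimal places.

With M_i denoting the second derivative at x_i, h_i = 1, 1, 1, and Δ_i = (y_(i+1) − y_i)/h_i = -6, 12, -2:
  1·M_0 + 4·M_1 + 1·M_2 = 6(Δ_1 - Δ_0) = 108
  1·M_1 + 4·M_2 + 1·M_3 = 6(Δ_2 - Δ_1) = -84
Natural end conditions: M_0 = M_3 = 0.
Hence M_0 = 0, M_1 = 172/5, M_2 = -148/5, M_3 = 0.
On [2, 3], s(t) = 9 + 118/15·(t - 2) - 74/5·(t - 2)² + 74/15·(t - 2)³.
With (t - 2) = 3/4: s(11/4) = 277/32.

8.6563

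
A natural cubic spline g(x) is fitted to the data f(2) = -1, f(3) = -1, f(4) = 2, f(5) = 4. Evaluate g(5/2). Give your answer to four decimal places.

With m_i denoting the second derivative at x_i, h_i = 1, 1, 1, and Δ_i = (y_(i+1) − y_i)/h_i = 0, 3, 2:
  1·m_0 + 4·m_1 + 1·m_2 = 6(Δ_1 - Δ_0) = 18
  1·m_1 + 4·m_2 + 1·m_3 = 6(Δ_2 - Δ_1) = -6
Natural end conditions: m_0 = m_3 = 0.
Solving the tridiagonal system: m_0 = 0, m_1 = 26/5, m_2 = -14/5, m_3 = 0.
On [2, 3], g(x) = -1 - 13/15·(x - 2) + 0·(x - 2)² + 13/15·(x - 2)³.
With (x - 2) = 1/2: g(5/2) = -53/40.

-1.3250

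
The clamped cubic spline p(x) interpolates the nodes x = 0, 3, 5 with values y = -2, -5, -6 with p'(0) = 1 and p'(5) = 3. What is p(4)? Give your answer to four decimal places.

Write M_i for p''(x_i). With h_i = 3, 2 and divided differences Δ_i = -1, -1/2, the continuity of p' gives the tridiagonal system
  3·M_0 + 10·M_1 + 2·M_2 = 6(Δ_1 - Δ_0) = 3
Clamped end conditions give two more equations: 2h_0·M_0 + h_0·M_1 = 6(Δ_0 - p'(0)) = -12 and h_1·M_1 + 2h_1·M_2 = 6(p'(5) - Δ_1) = 21.
Forward elimination and back-substitution give M_0 = -19/10, M_1 = -1/5, M_2 = 107/20.
On [3, 5], p(x) = -5 - 43/20·(x - 3) - 1/10·(x - 3)² + 37/80·(x - 3)³.
With (x - 3) = 1: p(4) = -543/80.

-6.7875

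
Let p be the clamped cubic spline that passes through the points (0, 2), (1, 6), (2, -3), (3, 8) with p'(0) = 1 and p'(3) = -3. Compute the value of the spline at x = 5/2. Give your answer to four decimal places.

With M_i denoting the second derivative at x_i, h_i = 1, 1, 1, and Δ_i = (y_(i+1) − y_i)/h_i = 4, -9, 11:
  1·M_0 + 4·M_1 + 1·M_2 = 6(Δ_1 - Δ_0) = -78
  1·M_1 + 4·M_2 + 1·M_3 = 6(Δ_2 - Δ_1) = 120
Clamped end conditions give two more equations: 2h_0·M_0 + h_0·M_1 = 6(Δ_0 - p'(0)) = 18 and h_2·M_2 + 2h_2·M_3 = 6(p'(3) - Δ_2) = -84.
Solving the tridiagonal system: M_0 = 446/15, M_1 = -622/15, M_2 = 872/15, M_3 = -1066/15.
On [2, 3], p(x) = -3 + 52/15·(x - 2) + 436/15·(x - 2)² - 323/15·(x - 2)³.
With (x - 2) = 1/2: p(5/2) = 397/120.

3.3083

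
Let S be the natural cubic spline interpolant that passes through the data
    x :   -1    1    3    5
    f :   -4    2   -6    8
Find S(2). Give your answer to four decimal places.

Write M_i for S''(x_i). With h_i = 2, 2, 2 and divided differences Δ_i = 3, -4, 7, the continuity of S' gives the tridiagonal system
  2·M_0 + 8·M_1 + 2·M_2 = 6(Δ_1 - Δ_0) = -42
  2·M_1 + 8·M_2 + 2·M_3 = 6(Δ_2 - Δ_1) = 66
Natural end conditions: M_0 = M_3 = 0.
Solving: M_0 = 0, M_1 = -39/5, M_2 = 51/5, M_3 = 0.
On [1, 3], S(x) = 2 - 11/5·(x - 1) - 39/10·(x - 1)² + 3/2·(x - 1)³.
With (x - 1) = 1: S(2) = -13/5.

-2.6000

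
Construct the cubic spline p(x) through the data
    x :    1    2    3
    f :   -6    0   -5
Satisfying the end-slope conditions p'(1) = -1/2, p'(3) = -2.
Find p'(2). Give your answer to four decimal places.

Let σ_i = p''(x_i). Step sizes h_i = 1, 1; slopes of the chords Δ_i = (y_(i+1) - y_i)/h_i = 6, -5.
  1·σ_0 + 4·σ_1 + 1·σ_2 = 6(Δ_1 - Δ_0) = -66
Clamped end conditions give two more equations: 2h_0·σ_0 + h_0·σ_1 = 6(Δ_0 - p'(1)) = 39 and h_1·σ_1 + 2h_1·σ_2 = 6(p'(3) - Δ_1) = 18.
Forward elimination and back-substitution give σ_0 = 141/4, σ_1 = -63/2, σ_2 = 99/4.
On [2, 3], p'(x) = b_1 + 2c_1·(x - 2) + 3d_1·(x - 2)² with b_1 = Δ_1 - h_1(2σ_1 + σ_2)/6 = 11/8, c_1 = σ_1/2 = -63/4, d_1 = (σ_2 - σ_1)/(6h_1) = 75/8. So p'(2) = 11/8.

1.3750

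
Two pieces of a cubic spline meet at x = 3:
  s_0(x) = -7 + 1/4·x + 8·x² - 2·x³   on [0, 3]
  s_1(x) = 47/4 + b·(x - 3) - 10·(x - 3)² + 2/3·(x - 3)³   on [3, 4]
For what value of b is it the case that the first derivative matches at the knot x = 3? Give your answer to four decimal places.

s_0'(x) = 1/4 + 16·x - 6·x², so s_0'(3) = -23/4. On the right, s_1'(3) = b, so b = -23/4.

-5.7500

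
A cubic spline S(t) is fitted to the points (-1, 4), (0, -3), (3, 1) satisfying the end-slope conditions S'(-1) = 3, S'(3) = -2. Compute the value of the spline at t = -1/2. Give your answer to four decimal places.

With M_i denoting the second derivative at x_i, h_i = 1, 3, and Δ_i = (y_(i+1) − y_i)/h_i = -7, 4/3:
  1·M_0 + 8·M_1 + 3·M_2 = 6(Δ_1 - Δ_0) = 50
Clamped end conditions give two more equations: 2h_0·M_0 + h_0·M_1 = 6(Δ_0 - S'(-1)) = -60 and h_1·M_1 + 2h_1·M_2 = 6(S'(3) - Δ_1) = -20.
Solving: M_0 = -75/2, M_1 = 15, M_2 = -65/6.
On [-1, 0], S(t) = 4 + 3·(t + 1) - 75/4·(t + 1)² + 35/4·(t + 1)³.
With (t + 1) = 1/2: S(-1/2) = 61/32.

1.9063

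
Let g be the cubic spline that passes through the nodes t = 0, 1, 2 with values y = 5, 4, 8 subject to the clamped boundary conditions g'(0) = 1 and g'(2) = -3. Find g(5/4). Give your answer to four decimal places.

With m_i denoting the second derivative at x_i, h_i = 1, 1, and Δ_i = (y_(i+1) − y_i)/h_i = -1, 4:
  1·m_0 + 4·m_1 + 1·m_2 = 6(Δ_1 - Δ_0) = 30
Clamped end conditions give two more equations: 2h_0·m_0 + h_0·m_1 = 6(Δ_0 - g'(0)) = -12 and h_1·m_1 + 2h_1·m_2 = 6(g'(2) - Δ_1) = -42.
Solving the tridiagonal system: m_0 = -31/2, m_1 = 19, m_2 = -61/2.
On [1, 2], g(t) = 4 + 11/4·(t - 1) + 19/2·(t - 1)² - 33/4·(t - 1)³.
With (t - 1) = 1/4: g(5/4) = 1319/256.

5.1523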